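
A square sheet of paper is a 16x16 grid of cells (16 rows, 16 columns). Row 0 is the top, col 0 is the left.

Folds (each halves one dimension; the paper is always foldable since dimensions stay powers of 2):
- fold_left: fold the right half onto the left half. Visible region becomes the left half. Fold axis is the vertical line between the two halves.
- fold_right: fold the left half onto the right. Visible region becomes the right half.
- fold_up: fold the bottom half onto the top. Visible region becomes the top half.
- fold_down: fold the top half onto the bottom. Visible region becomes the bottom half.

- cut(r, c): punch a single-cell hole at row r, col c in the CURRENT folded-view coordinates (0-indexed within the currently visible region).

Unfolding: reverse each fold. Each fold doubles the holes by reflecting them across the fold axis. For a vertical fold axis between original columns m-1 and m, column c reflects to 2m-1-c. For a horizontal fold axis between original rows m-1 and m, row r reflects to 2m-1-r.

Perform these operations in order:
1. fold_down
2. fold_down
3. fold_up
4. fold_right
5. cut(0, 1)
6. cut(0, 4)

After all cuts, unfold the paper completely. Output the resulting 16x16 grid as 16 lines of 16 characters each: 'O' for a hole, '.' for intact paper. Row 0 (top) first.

Op 1 fold_down: fold axis h@8; visible region now rows[8,16) x cols[0,16) = 8x16
Op 2 fold_down: fold axis h@12; visible region now rows[12,16) x cols[0,16) = 4x16
Op 3 fold_up: fold axis h@14; visible region now rows[12,14) x cols[0,16) = 2x16
Op 4 fold_right: fold axis v@8; visible region now rows[12,14) x cols[8,16) = 2x8
Op 5 cut(0, 1): punch at orig (12,9); cuts so far [(12, 9)]; region rows[12,14) x cols[8,16) = 2x8
Op 6 cut(0, 4): punch at orig (12,12); cuts so far [(12, 9), (12, 12)]; region rows[12,14) x cols[8,16) = 2x8
Unfold 1 (reflect across v@8): 4 holes -> [(12, 3), (12, 6), (12, 9), (12, 12)]
Unfold 2 (reflect across h@14): 8 holes -> [(12, 3), (12, 6), (12, 9), (12, 12), (15, 3), (15, 6), (15, 9), (15, 12)]
Unfold 3 (reflect across h@12): 16 holes -> [(8, 3), (8, 6), (8, 9), (8, 12), (11, 3), (11, 6), (11, 9), (11, 12), (12, 3), (12, 6), (12, 9), (12, 12), (15, 3), (15, 6), (15, 9), (15, 12)]
Unfold 4 (reflect across h@8): 32 holes -> [(0, 3), (0, 6), (0, 9), (0, 12), (3, 3), (3, 6), (3, 9), (3, 12), (4, 3), (4, 6), (4, 9), (4, 12), (7, 3), (7, 6), (7, 9), (7, 12), (8, 3), (8, 6), (8, 9), (8, 12), (11, 3), (11, 6), (11, 9), (11, 12), (12, 3), (12, 6), (12, 9), (12, 12), (15, 3), (15, 6), (15, 9), (15, 12)]

Answer: ...O..O..O..O...
................
................
...O..O..O..O...
...O..O..O..O...
................
................
...O..O..O..O...
...O..O..O..O...
................
................
...O..O..O..O...
...O..O..O..O...
................
................
...O..O..O..O...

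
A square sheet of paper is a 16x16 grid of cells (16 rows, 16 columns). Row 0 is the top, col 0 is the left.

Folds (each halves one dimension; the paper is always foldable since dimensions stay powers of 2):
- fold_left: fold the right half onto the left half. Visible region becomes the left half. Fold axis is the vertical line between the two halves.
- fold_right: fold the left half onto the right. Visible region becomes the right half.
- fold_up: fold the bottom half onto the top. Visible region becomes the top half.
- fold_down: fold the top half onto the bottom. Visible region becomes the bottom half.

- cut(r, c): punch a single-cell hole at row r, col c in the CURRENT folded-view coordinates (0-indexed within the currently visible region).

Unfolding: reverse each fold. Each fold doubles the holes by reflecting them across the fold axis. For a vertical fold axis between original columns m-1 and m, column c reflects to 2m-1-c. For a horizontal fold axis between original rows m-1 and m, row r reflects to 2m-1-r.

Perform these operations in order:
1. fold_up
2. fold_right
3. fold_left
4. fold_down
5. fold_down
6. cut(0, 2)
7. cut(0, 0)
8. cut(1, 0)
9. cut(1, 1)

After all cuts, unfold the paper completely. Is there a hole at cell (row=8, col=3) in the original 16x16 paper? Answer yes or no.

Answer: no

Derivation:
Op 1 fold_up: fold axis h@8; visible region now rows[0,8) x cols[0,16) = 8x16
Op 2 fold_right: fold axis v@8; visible region now rows[0,8) x cols[8,16) = 8x8
Op 3 fold_left: fold axis v@12; visible region now rows[0,8) x cols[8,12) = 8x4
Op 4 fold_down: fold axis h@4; visible region now rows[4,8) x cols[8,12) = 4x4
Op 5 fold_down: fold axis h@6; visible region now rows[6,8) x cols[8,12) = 2x4
Op 6 cut(0, 2): punch at orig (6,10); cuts so far [(6, 10)]; region rows[6,8) x cols[8,12) = 2x4
Op 7 cut(0, 0): punch at orig (6,8); cuts so far [(6, 8), (6, 10)]; region rows[6,8) x cols[8,12) = 2x4
Op 8 cut(1, 0): punch at orig (7,8); cuts so far [(6, 8), (6, 10), (7, 8)]; region rows[6,8) x cols[8,12) = 2x4
Op 9 cut(1, 1): punch at orig (7,9); cuts so far [(6, 8), (6, 10), (7, 8), (7, 9)]; region rows[6,8) x cols[8,12) = 2x4
Unfold 1 (reflect across h@6): 8 holes -> [(4, 8), (4, 9), (5, 8), (5, 10), (6, 8), (6, 10), (7, 8), (7, 9)]
Unfold 2 (reflect across h@4): 16 holes -> [(0, 8), (0, 9), (1, 8), (1, 10), (2, 8), (2, 10), (3, 8), (3, 9), (4, 8), (4, 9), (5, 8), (5, 10), (6, 8), (6, 10), (7, 8), (7, 9)]
Unfold 3 (reflect across v@12): 32 holes -> [(0, 8), (0, 9), (0, 14), (0, 15), (1, 8), (1, 10), (1, 13), (1, 15), (2, 8), (2, 10), (2, 13), (2, 15), (3, 8), (3, 9), (3, 14), (3, 15), (4, 8), (4, 9), (4, 14), (4, 15), (5, 8), (5, 10), (5, 13), (5, 15), (6, 8), (6, 10), (6, 13), (6, 15), (7, 8), (7, 9), (7, 14), (7, 15)]
Unfold 4 (reflect across v@8): 64 holes -> [(0, 0), (0, 1), (0, 6), (0, 7), (0, 8), (0, 9), (0, 14), (0, 15), (1, 0), (1, 2), (1, 5), (1, 7), (1, 8), (1, 10), (1, 13), (1, 15), (2, 0), (2, 2), (2, 5), (2, 7), (2, 8), (2, 10), (2, 13), (2, 15), (3, 0), (3, 1), (3, 6), (3, 7), (3, 8), (3, 9), (3, 14), (3, 15), (4, 0), (4, 1), (4, 6), (4, 7), (4, 8), (4, 9), (4, 14), (4, 15), (5, 0), (5, 2), (5, 5), (5, 7), (5, 8), (5, 10), (5, 13), (5, 15), (6, 0), (6, 2), (6, 5), (6, 7), (6, 8), (6, 10), (6, 13), (6, 15), (7, 0), (7, 1), (7, 6), (7, 7), (7, 8), (7, 9), (7, 14), (7, 15)]
Unfold 5 (reflect across h@8): 128 holes -> [(0, 0), (0, 1), (0, 6), (0, 7), (0, 8), (0, 9), (0, 14), (0, 15), (1, 0), (1, 2), (1, 5), (1, 7), (1, 8), (1, 10), (1, 13), (1, 15), (2, 0), (2, 2), (2, 5), (2, 7), (2, 8), (2, 10), (2, 13), (2, 15), (3, 0), (3, 1), (3, 6), (3, 7), (3, 8), (3, 9), (3, 14), (3, 15), (4, 0), (4, 1), (4, 6), (4, 7), (4, 8), (4, 9), (4, 14), (4, 15), (5, 0), (5, 2), (5, 5), (5, 7), (5, 8), (5, 10), (5, 13), (5, 15), (6, 0), (6, 2), (6, 5), (6, 7), (6, 8), (6, 10), (6, 13), (6, 15), (7, 0), (7, 1), (7, 6), (7, 7), (7, 8), (7, 9), (7, 14), (7, 15), (8, 0), (8, 1), (8, 6), (8, 7), (8, 8), (8, 9), (8, 14), (8, 15), (9, 0), (9, 2), (9, 5), (9, 7), (9, 8), (9, 10), (9, 13), (9, 15), (10, 0), (10, 2), (10, 5), (10, 7), (10, 8), (10, 10), (10, 13), (10, 15), (11, 0), (11, 1), (11, 6), (11, 7), (11, 8), (11, 9), (11, 14), (11, 15), (12, 0), (12, 1), (12, 6), (12, 7), (12, 8), (12, 9), (12, 14), (12, 15), (13, 0), (13, 2), (13, 5), (13, 7), (13, 8), (13, 10), (13, 13), (13, 15), (14, 0), (14, 2), (14, 5), (14, 7), (14, 8), (14, 10), (14, 13), (14, 15), (15, 0), (15, 1), (15, 6), (15, 7), (15, 8), (15, 9), (15, 14), (15, 15)]
Holes: [(0, 0), (0, 1), (0, 6), (0, 7), (0, 8), (0, 9), (0, 14), (0, 15), (1, 0), (1, 2), (1, 5), (1, 7), (1, 8), (1, 10), (1, 13), (1, 15), (2, 0), (2, 2), (2, 5), (2, 7), (2, 8), (2, 10), (2, 13), (2, 15), (3, 0), (3, 1), (3, 6), (3, 7), (3, 8), (3, 9), (3, 14), (3, 15), (4, 0), (4, 1), (4, 6), (4, 7), (4, 8), (4, 9), (4, 14), (4, 15), (5, 0), (5, 2), (5, 5), (5, 7), (5, 8), (5, 10), (5, 13), (5, 15), (6, 0), (6, 2), (6, 5), (6, 7), (6, 8), (6, 10), (6, 13), (6, 15), (7, 0), (7, 1), (7, 6), (7, 7), (7, 8), (7, 9), (7, 14), (7, 15), (8, 0), (8, 1), (8, 6), (8, 7), (8, 8), (8, 9), (8, 14), (8, 15), (9, 0), (9, 2), (9, 5), (9, 7), (9, 8), (9, 10), (9, 13), (9, 15), (10, 0), (10, 2), (10, 5), (10, 7), (10, 8), (10, 10), (10, 13), (10, 15), (11, 0), (11, 1), (11, 6), (11, 7), (11, 8), (11, 9), (11, 14), (11, 15), (12, 0), (12, 1), (12, 6), (12, 7), (12, 8), (12, 9), (12, 14), (12, 15), (13, 0), (13, 2), (13, 5), (13, 7), (13, 8), (13, 10), (13, 13), (13, 15), (14, 0), (14, 2), (14, 5), (14, 7), (14, 8), (14, 10), (14, 13), (14, 15), (15, 0), (15, 1), (15, 6), (15, 7), (15, 8), (15, 9), (15, 14), (15, 15)]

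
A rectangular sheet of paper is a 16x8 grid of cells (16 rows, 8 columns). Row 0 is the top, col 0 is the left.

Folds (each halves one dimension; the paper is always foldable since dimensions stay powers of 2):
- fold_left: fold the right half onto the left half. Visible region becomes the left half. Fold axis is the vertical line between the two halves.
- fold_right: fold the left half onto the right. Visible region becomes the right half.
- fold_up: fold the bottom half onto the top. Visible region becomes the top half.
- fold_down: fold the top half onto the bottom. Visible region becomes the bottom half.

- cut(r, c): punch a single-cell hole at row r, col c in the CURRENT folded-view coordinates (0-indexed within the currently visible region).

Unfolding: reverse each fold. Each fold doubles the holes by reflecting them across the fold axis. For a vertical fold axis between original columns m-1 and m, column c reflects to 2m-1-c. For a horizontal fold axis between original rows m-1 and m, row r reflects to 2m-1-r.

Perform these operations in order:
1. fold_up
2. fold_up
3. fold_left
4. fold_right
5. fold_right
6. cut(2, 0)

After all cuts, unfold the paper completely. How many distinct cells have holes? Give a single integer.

Answer: 32

Derivation:
Op 1 fold_up: fold axis h@8; visible region now rows[0,8) x cols[0,8) = 8x8
Op 2 fold_up: fold axis h@4; visible region now rows[0,4) x cols[0,8) = 4x8
Op 3 fold_left: fold axis v@4; visible region now rows[0,4) x cols[0,4) = 4x4
Op 4 fold_right: fold axis v@2; visible region now rows[0,4) x cols[2,4) = 4x2
Op 5 fold_right: fold axis v@3; visible region now rows[0,4) x cols[3,4) = 4x1
Op 6 cut(2, 0): punch at orig (2,3); cuts so far [(2, 3)]; region rows[0,4) x cols[3,4) = 4x1
Unfold 1 (reflect across v@3): 2 holes -> [(2, 2), (2, 3)]
Unfold 2 (reflect across v@2): 4 holes -> [(2, 0), (2, 1), (2, 2), (2, 3)]
Unfold 3 (reflect across v@4): 8 holes -> [(2, 0), (2, 1), (2, 2), (2, 3), (2, 4), (2, 5), (2, 6), (2, 7)]
Unfold 4 (reflect across h@4): 16 holes -> [(2, 0), (2, 1), (2, 2), (2, 3), (2, 4), (2, 5), (2, 6), (2, 7), (5, 0), (5, 1), (5, 2), (5, 3), (5, 4), (5, 5), (5, 6), (5, 7)]
Unfold 5 (reflect across h@8): 32 holes -> [(2, 0), (2, 1), (2, 2), (2, 3), (2, 4), (2, 5), (2, 6), (2, 7), (5, 0), (5, 1), (5, 2), (5, 3), (5, 4), (5, 5), (5, 6), (5, 7), (10, 0), (10, 1), (10, 2), (10, 3), (10, 4), (10, 5), (10, 6), (10, 7), (13, 0), (13, 1), (13, 2), (13, 3), (13, 4), (13, 5), (13, 6), (13, 7)]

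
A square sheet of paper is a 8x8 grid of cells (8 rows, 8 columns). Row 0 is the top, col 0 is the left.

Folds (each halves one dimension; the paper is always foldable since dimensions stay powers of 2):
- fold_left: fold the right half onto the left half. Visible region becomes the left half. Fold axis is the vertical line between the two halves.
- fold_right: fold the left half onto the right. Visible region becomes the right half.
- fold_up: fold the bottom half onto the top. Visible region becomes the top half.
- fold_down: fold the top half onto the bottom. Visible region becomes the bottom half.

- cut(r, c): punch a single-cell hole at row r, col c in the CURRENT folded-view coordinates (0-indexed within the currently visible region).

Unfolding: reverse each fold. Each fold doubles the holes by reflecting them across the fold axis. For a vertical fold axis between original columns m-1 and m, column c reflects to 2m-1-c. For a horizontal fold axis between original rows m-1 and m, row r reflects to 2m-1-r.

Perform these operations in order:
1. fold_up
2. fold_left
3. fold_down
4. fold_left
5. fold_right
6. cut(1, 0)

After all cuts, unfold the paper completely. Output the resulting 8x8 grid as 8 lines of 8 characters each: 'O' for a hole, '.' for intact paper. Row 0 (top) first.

Op 1 fold_up: fold axis h@4; visible region now rows[0,4) x cols[0,8) = 4x8
Op 2 fold_left: fold axis v@4; visible region now rows[0,4) x cols[0,4) = 4x4
Op 3 fold_down: fold axis h@2; visible region now rows[2,4) x cols[0,4) = 2x4
Op 4 fold_left: fold axis v@2; visible region now rows[2,4) x cols[0,2) = 2x2
Op 5 fold_right: fold axis v@1; visible region now rows[2,4) x cols[1,2) = 2x1
Op 6 cut(1, 0): punch at orig (3,1); cuts so far [(3, 1)]; region rows[2,4) x cols[1,2) = 2x1
Unfold 1 (reflect across v@1): 2 holes -> [(3, 0), (3, 1)]
Unfold 2 (reflect across v@2): 4 holes -> [(3, 0), (3, 1), (3, 2), (3, 3)]
Unfold 3 (reflect across h@2): 8 holes -> [(0, 0), (0, 1), (0, 2), (0, 3), (3, 0), (3, 1), (3, 2), (3, 3)]
Unfold 4 (reflect across v@4): 16 holes -> [(0, 0), (0, 1), (0, 2), (0, 3), (0, 4), (0, 5), (0, 6), (0, 7), (3, 0), (3, 1), (3, 2), (3, 3), (3, 4), (3, 5), (3, 6), (3, 7)]
Unfold 5 (reflect across h@4): 32 holes -> [(0, 0), (0, 1), (0, 2), (0, 3), (0, 4), (0, 5), (0, 6), (0, 7), (3, 0), (3, 1), (3, 2), (3, 3), (3, 4), (3, 5), (3, 6), (3, 7), (4, 0), (4, 1), (4, 2), (4, 3), (4, 4), (4, 5), (4, 6), (4, 7), (7, 0), (7, 1), (7, 2), (7, 3), (7, 4), (7, 5), (7, 6), (7, 7)]

Answer: OOOOOOOO
........
........
OOOOOOOO
OOOOOOOO
........
........
OOOOOOOO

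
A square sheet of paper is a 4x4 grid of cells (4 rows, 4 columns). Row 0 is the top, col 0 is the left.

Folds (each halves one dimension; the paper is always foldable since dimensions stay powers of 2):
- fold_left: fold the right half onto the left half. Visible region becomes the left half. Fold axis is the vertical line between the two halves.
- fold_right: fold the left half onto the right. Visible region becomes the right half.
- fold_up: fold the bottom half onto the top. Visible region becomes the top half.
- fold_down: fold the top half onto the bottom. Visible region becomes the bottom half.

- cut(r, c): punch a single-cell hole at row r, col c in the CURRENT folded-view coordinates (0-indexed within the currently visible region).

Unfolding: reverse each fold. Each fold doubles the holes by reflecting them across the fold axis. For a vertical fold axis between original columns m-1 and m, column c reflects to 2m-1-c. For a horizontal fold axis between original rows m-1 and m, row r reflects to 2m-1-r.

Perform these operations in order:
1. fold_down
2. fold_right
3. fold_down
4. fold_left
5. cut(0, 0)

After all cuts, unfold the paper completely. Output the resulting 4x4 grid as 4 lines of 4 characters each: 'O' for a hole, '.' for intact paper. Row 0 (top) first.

Answer: OOOO
OOOO
OOOO
OOOO

Derivation:
Op 1 fold_down: fold axis h@2; visible region now rows[2,4) x cols[0,4) = 2x4
Op 2 fold_right: fold axis v@2; visible region now rows[2,4) x cols[2,4) = 2x2
Op 3 fold_down: fold axis h@3; visible region now rows[3,4) x cols[2,4) = 1x2
Op 4 fold_left: fold axis v@3; visible region now rows[3,4) x cols[2,3) = 1x1
Op 5 cut(0, 0): punch at orig (3,2); cuts so far [(3, 2)]; region rows[3,4) x cols[2,3) = 1x1
Unfold 1 (reflect across v@3): 2 holes -> [(3, 2), (3, 3)]
Unfold 2 (reflect across h@3): 4 holes -> [(2, 2), (2, 3), (3, 2), (3, 3)]
Unfold 3 (reflect across v@2): 8 holes -> [(2, 0), (2, 1), (2, 2), (2, 3), (3, 0), (3, 1), (3, 2), (3, 3)]
Unfold 4 (reflect across h@2): 16 holes -> [(0, 0), (0, 1), (0, 2), (0, 3), (1, 0), (1, 1), (1, 2), (1, 3), (2, 0), (2, 1), (2, 2), (2, 3), (3, 0), (3, 1), (3, 2), (3, 3)]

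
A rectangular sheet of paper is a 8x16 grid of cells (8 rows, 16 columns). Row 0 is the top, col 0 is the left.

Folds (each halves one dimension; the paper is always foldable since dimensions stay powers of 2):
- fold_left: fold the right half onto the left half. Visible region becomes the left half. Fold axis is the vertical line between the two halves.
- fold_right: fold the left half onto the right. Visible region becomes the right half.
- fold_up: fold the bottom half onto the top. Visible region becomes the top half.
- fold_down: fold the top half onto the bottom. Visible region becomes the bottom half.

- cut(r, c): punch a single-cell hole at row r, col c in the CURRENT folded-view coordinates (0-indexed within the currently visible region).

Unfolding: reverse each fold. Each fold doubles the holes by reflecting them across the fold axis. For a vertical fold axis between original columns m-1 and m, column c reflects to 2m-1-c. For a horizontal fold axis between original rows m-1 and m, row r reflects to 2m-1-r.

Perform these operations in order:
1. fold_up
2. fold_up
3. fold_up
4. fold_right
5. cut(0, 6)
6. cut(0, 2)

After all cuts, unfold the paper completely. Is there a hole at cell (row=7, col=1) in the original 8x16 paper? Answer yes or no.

Answer: yes

Derivation:
Op 1 fold_up: fold axis h@4; visible region now rows[0,4) x cols[0,16) = 4x16
Op 2 fold_up: fold axis h@2; visible region now rows[0,2) x cols[0,16) = 2x16
Op 3 fold_up: fold axis h@1; visible region now rows[0,1) x cols[0,16) = 1x16
Op 4 fold_right: fold axis v@8; visible region now rows[0,1) x cols[8,16) = 1x8
Op 5 cut(0, 6): punch at orig (0,14); cuts so far [(0, 14)]; region rows[0,1) x cols[8,16) = 1x8
Op 6 cut(0, 2): punch at orig (0,10); cuts so far [(0, 10), (0, 14)]; region rows[0,1) x cols[8,16) = 1x8
Unfold 1 (reflect across v@8): 4 holes -> [(0, 1), (0, 5), (0, 10), (0, 14)]
Unfold 2 (reflect across h@1): 8 holes -> [(0, 1), (0, 5), (0, 10), (0, 14), (1, 1), (1, 5), (1, 10), (1, 14)]
Unfold 3 (reflect across h@2): 16 holes -> [(0, 1), (0, 5), (0, 10), (0, 14), (1, 1), (1, 5), (1, 10), (1, 14), (2, 1), (2, 5), (2, 10), (2, 14), (3, 1), (3, 5), (3, 10), (3, 14)]
Unfold 4 (reflect across h@4): 32 holes -> [(0, 1), (0, 5), (0, 10), (0, 14), (1, 1), (1, 5), (1, 10), (1, 14), (2, 1), (2, 5), (2, 10), (2, 14), (3, 1), (3, 5), (3, 10), (3, 14), (4, 1), (4, 5), (4, 10), (4, 14), (5, 1), (5, 5), (5, 10), (5, 14), (6, 1), (6, 5), (6, 10), (6, 14), (7, 1), (7, 5), (7, 10), (7, 14)]
Holes: [(0, 1), (0, 5), (0, 10), (0, 14), (1, 1), (1, 5), (1, 10), (1, 14), (2, 1), (2, 5), (2, 10), (2, 14), (3, 1), (3, 5), (3, 10), (3, 14), (4, 1), (4, 5), (4, 10), (4, 14), (5, 1), (5, 5), (5, 10), (5, 14), (6, 1), (6, 5), (6, 10), (6, 14), (7, 1), (7, 5), (7, 10), (7, 14)]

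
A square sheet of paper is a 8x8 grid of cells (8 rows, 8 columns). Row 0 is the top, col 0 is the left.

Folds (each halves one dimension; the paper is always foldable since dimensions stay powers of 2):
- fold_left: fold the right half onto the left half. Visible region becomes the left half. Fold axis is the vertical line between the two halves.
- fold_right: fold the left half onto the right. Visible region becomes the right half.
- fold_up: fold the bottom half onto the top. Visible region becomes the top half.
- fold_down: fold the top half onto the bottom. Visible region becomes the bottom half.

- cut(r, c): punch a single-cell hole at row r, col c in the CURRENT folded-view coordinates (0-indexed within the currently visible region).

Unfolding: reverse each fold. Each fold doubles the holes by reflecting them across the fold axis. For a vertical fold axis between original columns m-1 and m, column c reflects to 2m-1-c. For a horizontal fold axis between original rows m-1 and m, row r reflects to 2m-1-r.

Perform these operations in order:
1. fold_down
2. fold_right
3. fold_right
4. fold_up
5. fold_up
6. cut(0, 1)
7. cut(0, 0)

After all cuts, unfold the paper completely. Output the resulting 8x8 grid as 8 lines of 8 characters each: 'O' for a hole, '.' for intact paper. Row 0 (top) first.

Op 1 fold_down: fold axis h@4; visible region now rows[4,8) x cols[0,8) = 4x8
Op 2 fold_right: fold axis v@4; visible region now rows[4,8) x cols[4,8) = 4x4
Op 3 fold_right: fold axis v@6; visible region now rows[4,8) x cols[6,8) = 4x2
Op 4 fold_up: fold axis h@6; visible region now rows[4,6) x cols[6,8) = 2x2
Op 5 fold_up: fold axis h@5; visible region now rows[4,5) x cols[6,8) = 1x2
Op 6 cut(0, 1): punch at orig (4,7); cuts so far [(4, 7)]; region rows[4,5) x cols[6,8) = 1x2
Op 7 cut(0, 0): punch at orig (4,6); cuts so far [(4, 6), (4, 7)]; region rows[4,5) x cols[6,8) = 1x2
Unfold 1 (reflect across h@5): 4 holes -> [(4, 6), (4, 7), (5, 6), (5, 7)]
Unfold 2 (reflect across h@6): 8 holes -> [(4, 6), (4, 7), (5, 6), (5, 7), (6, 6), (6, 7), (7, 6), (7, 7)]
Unfold 3 (reflect across v@6): 16 holes -> [(4, 4), (4, 5), (4, 6), (4, 7), (5, 4), (5, 5), (5, 6), (5, 7), (6, 4), (6, 5), (6, 6), (6, 7), (7, 4), (7, 5), (7, 6), (7, 7)]
Unfold 4 (reflect across v@4): 32 holes -> [(4, 0), (4, 1), (4, 2), (4, 3), (4, 4), (4, 5), (4, 6), (4, 7), (5, 0), (5, 1), (5, 2), (5, 3), (5, 4), (5, 5), (5, 6), (5, 7), (6, 0), (6, 1), (6, 2), (6, 3), (6, 4), (6, 5), (6, 6), (6, 7), (7, 0), (7, 1), (7, 2), (7, 3), (7, 4), (7, 5), (7, 6), (7, 7)]
Unfold 5 (reflect across h@4): 64 holes -> [(0, 0), (0, 1), (0, 2), (0, 3), (0, 4), (0, 5), (0, 6), (0, 7), (1, 0), (1, 1), (1, 2), (1, 3), (1, 4), (1, 5), (1, 6), (1, 7), (2, 0), (2, 1), (2, 2), (2, 3), (2, 4), (2, 5), (2, 6), (2, 7), (3, 0), (3, 1), (3, 2), (3, 3), (3, 4), (3, 5), (3, 6), (3, 7), (4, 0), (4, 1), (4, 2), (4, 3), (4, 4), (4, 5), (4, 6), (4, 7), (5, 0), (5, 1), (5, 2), (5, 3), (5, 4), (5, 5), (5, 6), (5, 7), (6, 0), (6, 1), (6, 2), (6, 3), (6, 4), (6, 5), (6, 6), (6, 7), (7, 0), (7, 1), (7, 2), (7, 3), (7, 4), (7, 5), (7, 6), (7, 7)]

Answer: OOOOOOOO
OOOOOOOO
OOOOOOOO
OOOOOOOO
OOOOOOOO
OOOOOOOO
OOOOOOOO
OOOOOOOO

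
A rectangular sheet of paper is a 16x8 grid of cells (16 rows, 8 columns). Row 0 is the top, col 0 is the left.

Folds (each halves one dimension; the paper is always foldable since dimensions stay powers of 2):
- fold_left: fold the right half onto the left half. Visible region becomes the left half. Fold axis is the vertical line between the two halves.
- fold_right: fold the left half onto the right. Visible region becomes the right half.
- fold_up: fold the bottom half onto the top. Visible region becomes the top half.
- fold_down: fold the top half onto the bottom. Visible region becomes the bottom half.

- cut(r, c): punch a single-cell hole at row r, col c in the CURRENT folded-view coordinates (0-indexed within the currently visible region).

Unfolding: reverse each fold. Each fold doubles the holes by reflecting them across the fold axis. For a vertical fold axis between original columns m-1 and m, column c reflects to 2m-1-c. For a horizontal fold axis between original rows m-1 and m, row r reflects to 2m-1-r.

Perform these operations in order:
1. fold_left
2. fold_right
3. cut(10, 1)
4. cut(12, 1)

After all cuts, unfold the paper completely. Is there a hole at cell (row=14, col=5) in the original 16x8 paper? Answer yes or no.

Answer: no

Derivation:
Op 1 fold_left: fold axis v@4; visible region now rows[0,16) x cols[0,4) = 16x4
Op 2 fold_right: fold axis v@2; visible region now rows[0,16) x cols[2,4) = 16x2
Op 3 cut(10, 1): punch at orig (10,3); cuts so far [(10, 3)]; region rows[0,16) x cols[2,4) = 16x2
Op 4 cut(12, 1): punch at orig (12,3); cuts so far [(10, 3), (12, 3)]; region rows[0,16) x cols[2,4) = 16x2
Unfold 1 (reflect across v@2): 4 holes -> [(10, 0), (10, 3), (12, 0), (12, 3)]
Unfold 2 (reflect across v@4): 8 holes -> [(10, 0), (10, 3), (10, 4), (10, 7), (12, 0), (12, 3), (12, 4), (12, 7)]
Holes: [(10, 0), (10, 3), (10, 4), (10, 7), (12, 0), (12, 3), (12, 4), (12, 7)]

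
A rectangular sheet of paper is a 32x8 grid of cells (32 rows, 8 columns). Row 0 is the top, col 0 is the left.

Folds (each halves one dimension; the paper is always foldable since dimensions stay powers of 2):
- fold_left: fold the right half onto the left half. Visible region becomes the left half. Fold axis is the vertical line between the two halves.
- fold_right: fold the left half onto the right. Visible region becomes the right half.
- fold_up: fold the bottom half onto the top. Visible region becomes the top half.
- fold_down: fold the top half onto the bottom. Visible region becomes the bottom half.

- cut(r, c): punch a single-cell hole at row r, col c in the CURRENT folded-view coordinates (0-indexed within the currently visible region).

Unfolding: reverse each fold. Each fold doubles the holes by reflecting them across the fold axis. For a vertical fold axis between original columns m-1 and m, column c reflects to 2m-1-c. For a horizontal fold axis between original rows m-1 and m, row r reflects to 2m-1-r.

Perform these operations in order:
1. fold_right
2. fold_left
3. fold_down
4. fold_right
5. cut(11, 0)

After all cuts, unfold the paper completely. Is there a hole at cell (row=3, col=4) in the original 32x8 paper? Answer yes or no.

Op 1 fold_right: fold axis v@4; visible region now rows[0,32) x cols[4,8) = 32x4
Op 2 fold_left: fold axis v@6; visible region now rows[0,32) x cols[4,6) = 32x2
Op 3 fold_down: fold axis h@16; visible region now rows[16,32) x cols[4,6) = 16x2
Op 4 fold_right: fold axis v@5; visible region now rows[16,32) x cols[5,6) = 16x1
Op 5 cut(11, 0): punch at orig (27,5); cuts so far [(27, 5)]; region rows[16,32) x cols[5,6) = 16x1
Unfold 1 (reflect across v@5): 2 holes -> [(27, 4), (27, 5)]
Unfold 2 (reflect across h@16): 4 holes -> [(4, 4), (4, 5), (27, 4), (27, 5)]
Unfold 3 (reflect across v@6): 8 holes -> [(4, 4), (4, 5), (4, 6), (4, 7), (27, 4), (27, 5), (27, 6), (27, 7)]
Unfold 4 (reflect across v@4): 16 holes -> [(4, 0), (4, 1), (4, 2), (4, 3), (4, 4), (4, 5), (4, 6), (4, 7), (27, 0), (27, 1), (27, 2), (27, 3), (27, 4), (27, 5), (27, 6), (27, 7)]
Holes: [(4, 0), (4, 1), (4, 2), (4, 3), (4, 4), (4, 5), (4, 6), (4, 7), (27, 0), (27, 1), (27, 2), (27, 3), (27, 4), (27, 5), (27, 6), (27, 7)]

Answer: no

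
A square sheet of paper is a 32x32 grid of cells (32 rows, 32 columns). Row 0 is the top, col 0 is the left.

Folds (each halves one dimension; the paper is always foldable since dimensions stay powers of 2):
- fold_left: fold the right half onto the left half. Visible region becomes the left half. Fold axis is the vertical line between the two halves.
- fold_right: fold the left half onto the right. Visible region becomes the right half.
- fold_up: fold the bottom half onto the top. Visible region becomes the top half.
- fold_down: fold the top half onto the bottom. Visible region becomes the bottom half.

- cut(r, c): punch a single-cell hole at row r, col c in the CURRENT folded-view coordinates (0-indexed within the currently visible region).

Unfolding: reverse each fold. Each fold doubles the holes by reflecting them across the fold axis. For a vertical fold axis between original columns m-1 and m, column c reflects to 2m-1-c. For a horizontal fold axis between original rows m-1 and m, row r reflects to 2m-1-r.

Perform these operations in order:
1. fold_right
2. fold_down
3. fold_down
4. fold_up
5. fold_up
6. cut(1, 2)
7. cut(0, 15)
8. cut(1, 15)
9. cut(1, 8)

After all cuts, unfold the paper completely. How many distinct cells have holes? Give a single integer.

Answer: 128

Derivation:
Op 1 fold_right: fold axis v@16; visible region now rows[0,32) x cols[16,32) = 32x16
Op 2 fold_down: fold axis h@16; visible region now rows[16,32) x cols[16,32) = 16x16
Op 3 fold_down: fold axis h@24; visible region now rows[24,32) x cols[16,32) = 8x16
Op 4 fold_up: fold axis h@28; visible region now rows[24,28) x cols[16,32) = 4x16
Op 5 fold_up: fold axis h@26; visible region now rows[24,26) x cols[16,32) = 2x16
Op 6 cut(1, 2): punch at orig (25,18); cuts so far [(25, 18)]; region rows[24,26) x cols[16,32) = 2x16
Op 7 cut(0, 15): punch at orig (24,31); cuts so far [(24, 31), (25, 18)]; region rows[24,26) x cols[16,32) = 2x16
Op 8 cut(1, 15): punch at orig (25,31); cuts so far [(24, 31), (25, 18), (25, 31)]; region rows[24,26) x cols[16,32) = 2x16
Op 9 cut(1, 8): punch at orig (25,24); cuts so far [(24, 31), (25, 18), (25, 24), (25, 31)]; region rows[24,26) x cols[16,32) = 2x16
Unfold 1 (reflect across h@26): 8 holes -> [(24, 31), (25, 18), (25, 24), (25, 31), (26, 18), (26, 24), (26, 31), (27, 31)]
Unfold 2 (reflect across h@28): 16 holes -> [(24, 31), (25, 18), (25, 24), (25, 31), (26, 18), (26, 24), (26, 31), (27, 31), (28, 31), (29, 18), (29, 24), (29, 31), (30, 18), (30, 24), (30, 31), (31, 31)]
Unfold 3 (reflect across h@24): 32 holes -> [(16, 31), (17, 18), (17, 24), (17, 31), (18, 18), (18, 24), (18, 31), (19, 31), (20, 31), (21, 18), (21, 24), (21, 31), (22, 18), (22, 24), (22, 31), (23, 31), (24, 31), (25, 18), (25, 24), (25, 31), (26, 18), (26, 24), (26, 31), (27, 31), (28, 31), (29, 18), (29, 24), (29, 31), (30, 18), (30, 24), (30, 31), (31, 31)]
Unfold 4 (reflect across h@16): 64 holes -> [(0, 31), (1, 18), (1, 24), (1, 31), (2, 18), (2, 24), (2, 31), (3, 31), (4, 31), (5, 18), (5, 24), (5, 31), (6, 18), (6, 24), (6, 31), (7, 31), (8, 31), (9, 18), (9, 24), (9, 31), (10, 18), (10, 24), (10, 31), (11, 31), (12, 31), (13, 18), (13, 24), (13, 31), (14, 18), (14, 24), (14, 31), (15, 31), (16, 31), (17, 18), (17, 24), (17, 31), (18, 18), (18, 24), (18, 31), (19, 31), (20, 31), (21, 18), (21, 24), (21, 31), (22, 18), (22, 24), (22, 31), (23, 31), (24, 31), (25, 18), (25, 24), (25, 31), (26, 18), (26, 24), (26, 31), (27, 31), (28, 31), (29, 18), (29, 24), (29, 31), (30, 18), (30, 24), (30, 31), (31, 31)]
Unfold 5 (reflect across v@16): 128 holes -> [(0, 0), (0, 31), (1, 0), (1, 7), (1, 13), (1, 18), (1, 24), (1, 31), (2, 0), (2, 7), (2, 13), (2, 18), (2, 24), (2, 31), (3, 0), (3, 31), (4, 0), (4, 31), (5, 0), (5, 7), (5, 13), (5, 18), (5, 24), (5, 31), (6, 0), (6, 7), (6, 13), (6, 18), (6, 24), (6, 31), (7, 0), (7, 31), (8, 0), (8, 31), (9, 0), (9, 7), (9, 13), (9, 18), (9, 24), (9, 31), (10, 0), (10, 7), (10, 13), (10, 18), (10, 24), (10, 31), (11, 0), (11, 31), (12, 0), (12, 31), (13, 0), (13, 7), (13, 13), (13, 18), (13, 24), (13, 31), (14, 0), (14, 7), (14, 13), (14, 18), (14, 24), (14, 31), (15, 0), (15, 31), (16, 0), (16, 31), (17, 0), (17, 7), (17, 13), (17, 18), (17, 24), (17, 31), (18, 0), (18, 7), (18, 13), (18, 18), (18, 24), (18, 31), (19, 0), (19, 31), (20, 0), (20, 31), (21, 0), (21, 7), (21, 13), (21, 18), (21, 24), (21, 31), (22, 0), (22, 7), (22, 13), (22, 18), (22, 24), (22, 31), (23, 0), (23, 31), (24, 0), (24, 31), (25, 0), (25, 7), (25, 13), (25, 18), (25, 24), (25, 31), (26, 0), (26, 7), (26, 13), (26, 18), (26, 24), (26, 31), (27, 0), (27, 31), (28, 0), (28, 31), (29, 0), (29, 7), (29, 13), (29, 18), (29, 24), (29, 31), (30, 0), (30, 7), (30, 13), (30, 18), (30, 24), (30, 31), (31, 0), (31, 31)]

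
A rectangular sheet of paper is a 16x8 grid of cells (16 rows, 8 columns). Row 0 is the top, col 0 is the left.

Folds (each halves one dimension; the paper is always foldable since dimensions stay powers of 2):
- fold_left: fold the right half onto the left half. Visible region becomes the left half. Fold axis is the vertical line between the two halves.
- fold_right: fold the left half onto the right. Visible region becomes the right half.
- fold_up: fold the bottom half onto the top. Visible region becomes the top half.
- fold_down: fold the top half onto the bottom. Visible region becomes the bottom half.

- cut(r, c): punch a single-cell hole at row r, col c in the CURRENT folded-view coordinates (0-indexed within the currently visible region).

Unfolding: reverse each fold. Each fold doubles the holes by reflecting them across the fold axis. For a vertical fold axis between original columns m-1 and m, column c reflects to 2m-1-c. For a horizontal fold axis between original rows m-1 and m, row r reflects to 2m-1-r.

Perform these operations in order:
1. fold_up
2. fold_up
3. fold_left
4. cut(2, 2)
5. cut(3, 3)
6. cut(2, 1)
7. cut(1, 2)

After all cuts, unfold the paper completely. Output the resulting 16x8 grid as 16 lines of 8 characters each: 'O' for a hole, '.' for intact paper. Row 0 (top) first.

Op 1 fold_up: fold axis h@8; visible region now rows[0,8) x cols[0,8) = 8x8
Op 2 fold_up: fold axis h@4; visible region now rows[0,4) x cols[0,8) = 4x8
Op 3 fold_left: fold axis v@4; visible region now rows[0,4) x cols[0,4) = 4x4
Op 4 cut(2, 2): punch at orig (2,2); cuts so far [(2, 2)]; region rows[0,4) x cols[0,4) = 4x4
Op 5 cut(3, 3): punch at orig (3,3); cuts so far [(2, 2), (3, 3)]; region rows[0,4) x cols[0,4) = 4x4
Op 6 cut(2, 1): punch at orig (2,1); cuts so far [(2, 1), (2, 2), (3, 3)]; region rows[0,4) x cols[0,4) = 4x4
Op 7 cut(1, 2): punch at orig (1,2); cuts so far [(1, 2), (2, 1), (2, 2), (3, 3)]; region rows[0,4) x cols[0,4) = 4x4
Unfold 1 (reflect across v@4): 8 holes -> [(1, 2), (1, 5), (2, 1), (2, 2), (2, 5), (2, 6), (3, 3), (3, 4)]
Unfold 2 (reflect across h@4): 16 holes -> [(1, 2), (1, 5), (2, 1), (2, 2), (2, 5), (2, 6), (3, 3), (3, 4), (4, 3), (4, 4), (5, 1), (5, 2), (5, 5), (5, 6), (6, 2), (6, 5)]
Unfold 3 (reflect across h@8): 32 holes -> [(1, 2), (1, 5), (2, 1), (2, 2), (2, 5), (2, 6), (3, 3), (3, 4), (4, 3), (4, 4), (5, 1), (5, 2), (5, 5), (5, 6), (6, 2), (6, 5), (9, 2), (9, 5), (10, 1), (10, 2), (10, 5), (10, 6), (11, 3), (11, 4), (12, 3), (12, 4), (13, 1), (13, 2), (13, 5), (13, 6), (14, 2), (14, 5)]

Answer: ........
..O..O..
.OO..OO.
...OO...
...OO...
.OO..OO.
..O..O..
........
........
..O..O..
.OO..OO.
...OO...
...OO...
.OO..OO.
..O..O..
........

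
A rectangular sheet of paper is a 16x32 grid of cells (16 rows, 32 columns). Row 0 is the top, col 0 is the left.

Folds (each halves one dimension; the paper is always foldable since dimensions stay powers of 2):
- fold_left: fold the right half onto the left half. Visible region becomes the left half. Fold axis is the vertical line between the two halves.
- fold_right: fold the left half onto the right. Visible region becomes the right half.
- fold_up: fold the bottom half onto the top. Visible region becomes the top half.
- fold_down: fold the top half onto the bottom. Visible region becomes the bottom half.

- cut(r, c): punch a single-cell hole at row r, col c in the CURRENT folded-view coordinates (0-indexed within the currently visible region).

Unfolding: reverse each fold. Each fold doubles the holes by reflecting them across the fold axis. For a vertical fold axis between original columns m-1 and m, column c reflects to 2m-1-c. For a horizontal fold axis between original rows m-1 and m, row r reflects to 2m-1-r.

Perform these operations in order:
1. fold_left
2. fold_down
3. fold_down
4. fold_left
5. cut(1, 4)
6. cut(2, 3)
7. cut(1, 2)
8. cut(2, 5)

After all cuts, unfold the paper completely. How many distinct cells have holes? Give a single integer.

Answer: 64

Derivation:
Op 1 fold_left: fold axis v@16; visible region now rows[0,16) x cols[0,16) = 16x16
Op 2 fold_down: fold axis h@8; visible region now rows[8,16) x cols[0,16) = 8x16
Op 3 fold_down: fold axis h@12; visible region now rows[12,16) x cols[0,16) = 4x16
Op 4 fold_left: fold axis v@8; visible region now rows[12,16) x cols[0,8) = 4x8
Op 5 cut(1, 4): punch at orig (13,4); cuts so far [(13, 4)]; region rows[12,16) x cols[0,8) = 4x8
Op 6 cut(2, 3): punch at orig (14,3); cuts so far [(13, 4), (14, 3)]; region rows[12,16) x cols[0,8) = 4x8
Op 7 cut(1, 2): punch at orig (13,2); cuts so far [(13, 2), (13, 4), (14, 3)]; region rows[12,16) x cols[0,8) = 4x8
Op 8 cut(2, 5): punch at orig (14,5); cuts so far [(13, 2), (13, 4), (14, 3), (14, 5)]; region rows[12,16) x cols[0,8) = 4x8
Unfold 1 (reflect across v@8): 8 holes -> [(13, 2), (13, 4), (13, 11), (13, 13), (14, 3), (14, 5), (14, 10), (14, 12)]
Unfold 2 (reflect across h@12): 16 holes -> [(9, 3), (9, 5), (9, 10), (9, 12), (10, 2), (10, 4), (10, 11), (10, 13), (13, 2), (13, 4), (13, 11), (13, 13), (14, 3), (14, 5), (14, 10), (14, 12)]
Unfold 3 (reflect across h@8): 32 holes -> [(1, 3), (1, 5), (1, 10), (1, 12), (2, 2), (2, 4), (2, 11), (2, 13), (5, 2), (5, 4), (5, 11), (5, 13), (6, 3), (6, 5), (6, 10), (6, 12), (9, 3), (9, 5), (9, 10), (9, 12), (10, 2), (10, 4), (10, 11), (10, 13), (13, 2), (13, 4), (13, 11), (13, 13), (14, 3), (14, 5), (14, 10), (14, 12)]
Unfold 4 (reflect across v@16): 64 holes -> [(1, 3), (1, 5), (1, 10), (1, 12), (1, 19), (1, 21), (1, 26), (1, 28), (2, 2), (2, 4), (2, 11), (2, 13), (2, 18), (2, 20), (2, 27), (2, 29), (5, 2), (5, 4), (5, 11), (5, 13), (5, 18), (5, 20), (5, 27), (5, 29), (6, 3), (6, 5), (6, 10), (6, 12), (6, 19), (6, 21), (6, 26), (6, 28), (9, 3), (9, 5), (9, 10), (9, 12), (9, 19), (9, 21), (9, 26), (9, 28), (10, 2), (10, 4), (10, 11), (10, 13), (10, 18), (10, 20), (10, 27), (10, 29), (13, 2), (13, 4), (13, 11), (13, 13), (13, 18), (13, 20), (13, 27), (13, 29), (14, 3), (14, 5), (14, 10), (14, 12), (14, 19), (14, 21), (14, 26), (14, 28)]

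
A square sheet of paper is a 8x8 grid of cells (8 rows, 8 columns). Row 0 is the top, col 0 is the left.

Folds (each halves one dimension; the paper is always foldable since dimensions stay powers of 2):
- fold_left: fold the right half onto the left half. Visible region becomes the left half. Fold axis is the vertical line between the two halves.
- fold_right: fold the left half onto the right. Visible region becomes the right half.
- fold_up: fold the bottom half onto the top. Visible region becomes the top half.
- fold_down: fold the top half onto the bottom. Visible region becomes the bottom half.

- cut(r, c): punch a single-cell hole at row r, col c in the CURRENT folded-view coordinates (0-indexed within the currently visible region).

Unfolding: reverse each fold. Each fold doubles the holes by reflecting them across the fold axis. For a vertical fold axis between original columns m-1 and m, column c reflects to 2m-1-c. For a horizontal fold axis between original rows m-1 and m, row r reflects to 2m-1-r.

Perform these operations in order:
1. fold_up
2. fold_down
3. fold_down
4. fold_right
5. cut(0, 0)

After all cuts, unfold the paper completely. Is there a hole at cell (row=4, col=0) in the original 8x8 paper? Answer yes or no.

Op 1 fold_up: fold axis h@4; visible region now rows[0,4) x cols[0,8) = 4x8
Op 2 fold_down: fold axis h@2; visible region now rows[2,4) x cols[0,8) = 2x8
Op 3 fold_down: fold axis h@3; visible region now rows[3,4) x cols[0,8) = 1x8
Op 4 fold_right: fold axis v@4; visible region now rows[3,4) x cols[4,8) = 1x4
Op 5 cut(0, 0): punch at orig (3,4); cuts so far [(3, 4)]; region rows[3,4) x cols[4,8) = 1x4
Unfold 1 (reflect across v@4): 2 holes -> [(3, 3), (3, 4)]
Unfold 2 (reflect across h@3): 4 holes -> [(2, 3), (2, 4), (3, 3), (3, 4)]
Unfold 3 (reflect across h@2): 8 holes -> [(0, 3), (0, 4), (1, 3), (1, 4), (2, 3), (2, 4), (3, 3), (3, 4)]
Unfold 4 (reflect across h@4): 16 holes -> [(0, 3), (0, 4), (1, 3), (1, 4), (2, 3), (2, 4), (3, 3), (3, 4), (4, 3), (4, 4), (5, 3), (5, 4), (6, 3), (6, 4), (7, 3), (7, 4)]
Holes: [(0, 3), (0, 4), (1, 3), (1, 4), (2, 3), (2, 4), (3, 3), (3, 4), (4, 3), (4, 4), (5, 3), (5, 4), (6, 3), (6, 4), (7, 3), (7, 4)]

Answer: no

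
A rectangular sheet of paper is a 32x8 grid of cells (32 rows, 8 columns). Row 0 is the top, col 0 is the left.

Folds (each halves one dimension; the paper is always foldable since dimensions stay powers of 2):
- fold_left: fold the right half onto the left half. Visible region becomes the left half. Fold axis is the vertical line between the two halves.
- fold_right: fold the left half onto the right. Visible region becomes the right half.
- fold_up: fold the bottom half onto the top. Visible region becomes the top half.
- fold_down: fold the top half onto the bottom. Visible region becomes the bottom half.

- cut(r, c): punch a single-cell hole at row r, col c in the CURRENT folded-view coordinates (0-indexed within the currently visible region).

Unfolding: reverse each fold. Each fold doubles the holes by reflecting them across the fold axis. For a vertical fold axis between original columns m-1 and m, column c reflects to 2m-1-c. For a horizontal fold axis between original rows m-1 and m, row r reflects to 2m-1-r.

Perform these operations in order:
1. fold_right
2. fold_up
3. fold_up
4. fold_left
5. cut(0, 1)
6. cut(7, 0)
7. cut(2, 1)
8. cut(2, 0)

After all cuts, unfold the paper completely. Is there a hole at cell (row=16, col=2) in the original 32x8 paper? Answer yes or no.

Op 1 fold_right: fold axis v@4; visible region now rows[0,32) x cols[4,8) = 32x4
Op 2 fold_up: fold axis h@16; visible region now rows[0,16) x cols[4,8) = 16x4
Op 3 fold_up: fold axis h@8; visible region now rows[0,8) x cols[4,8) = 8x4
Op 4 fold_left: fold axis v@6; visible region now rows[0,8) x cols[4,6) = 8x2
Op 5 cut(0, 1): punch at orig (0,5); cuts so far [(0, 5)]; region rows[0,8) x cols[4,6) = 8x2
Op 6 cut(7, 0): punch at orig (7,4); cuts so far [(0, 5), (7, 4)]; region rows[0,8) x cols[4,6) = 8x2
Op 7 cut(2, 1): punch at orig (2,5); cuts so far [(0, 5), (2, 5), (7, 4)]; region rows[0,8) x cols[4,6) = 8x2
Op 8 cut(2, 0): punch at orig (2,4); cuts so far [(0, 5), (2, 4), (2, 5), (7, 4)]; region rows[0,8) x cols[4,6) = 8x2
Unfold 1 (reflect across v@6): 8 holes -> [(0, 5), (0, 6), (2, 4), (2, 5), (2, 6), (2, 7), (7, 4), (7, 7)]
Unfold 2 (reflect across h@8): 16 holes -> [(0, 5), (0, 6), (2, 4), (2, 5), (2, 6), (2, 7), (7, 4), (7, 7), (8, 4), (8, 7), (13, 4), (13, 5), (13, 6), (13, 7), (15, 5), (15, 6)]
Unfold 3 (reflect across h@16): 32 holes -> [(0, 5), (0, 6), (2, 4), (2, 5), (2, 6), (2, 7), (7, 4), (7, 7), (8, 4), (8, 7), (13, 4), (13, 5), (13, 6), (13, 7), (15, 5), (15, 6), (16, 5), (16, 6), (18, 4), (18, 5), (18, 6), (18, 7), (23, 4), (23, 7), (24, 4), (24, 7), (29, 4), (29, 5), (29, 6), (29, 7), (31, 5), (31, 6)]
Unfold 4 (reflect across v@4): 64 holes -> [(0, 1), (0, 2), (0, 5), (0, 6), (2, 0), (2, 1), (2, 2), (2, 3), (2, 4), (2, 5), (2, 6), (2, 7), (7, 0), (7, 3), (7, 4), (7, 7), (8, 0), (8, 3), (8, 4), (8, 7), (13, 0), (13, 1), (13, 2), (13, 3), (13, 4), (13, 5), (13, 6), (13, 7), (15, 1), (15, 2), (15, 5), (15, 6), (16, 1), (16, 2), (16, 5), (16, 6), (18, 0), (18, 1), (18, 2), (18, 3), (18, 4), (18, 5), (18, 6), (18, 7), (23, 0), (23, 3), (23, 4), (23, 7), (24, 0), (24, 3), (24, 4), (24, 7), (29, 0), (29, 1), (29, 2), (29, 3), (29, 4), (29, 5), (29, 6), (29, 7), (31, 1), (31, 2), (31, 5), (31, 6)]
Holes: [(0, 1), (0, 2), (0, 5), (0, 6), (2, 0), (2, 1), (2, 2), (2, 3), (2, 4), (2, 5), (2, 6), (2, 7), (7, 0), (7, 3), (7, 4), (7, 7), (8, 0), (8, 3), (8, 4), (8, 7), (13, 0), (13, 1), (13, 2), (13, 3), (13, 4), (13, 5), (13, 6), (13, 7), (15, 1), (15, 2), (15, 5), (15, 6), (16, 1), (16, 2), (16, 5), (16, 6), (18, 0), (18, 1), (18, 2), (18, 3), (18, 4), (18, 5), (18, 6), (18, 7), (23, 0), (23, 3), (23, 4), (23, 7), (24, 0), (24, 3), (24, 4), (24, 7), (29, 0), (29, 1), (29, 2), (29, 3), (29, 4), (29, 5), (29, 6), (29, 7), (31, 1), (31, 2), (31, 5), (31, 6)]

Answer: yes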